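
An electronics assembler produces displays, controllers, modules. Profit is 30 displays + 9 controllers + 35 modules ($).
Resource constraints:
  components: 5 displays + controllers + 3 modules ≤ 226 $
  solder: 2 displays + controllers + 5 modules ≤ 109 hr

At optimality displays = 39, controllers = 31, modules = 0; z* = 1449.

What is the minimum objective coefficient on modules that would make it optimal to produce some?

Check each constraint at x*: components 226/226 (tight); solder 109/109 (tight).
From A_Bᵀ y = c: 5·y_components + 2·y_solder = 30; 1·y_components + 1·y_solder = 9.
Solving: y_components = 4, y_solder = 5.
modules enters the basis when its profit ≥ yᵀa₃ = 4·3 + 5·5 = 37.

37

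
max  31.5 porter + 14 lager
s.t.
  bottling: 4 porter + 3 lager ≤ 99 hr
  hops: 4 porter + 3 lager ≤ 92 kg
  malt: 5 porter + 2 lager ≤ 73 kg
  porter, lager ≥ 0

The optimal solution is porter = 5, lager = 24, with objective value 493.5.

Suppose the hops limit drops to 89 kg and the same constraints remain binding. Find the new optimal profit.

490.5

At the optimum: bottling uses 92 of 99 (slack = 7); hops uses 92 of 92 (binding); malt uses 73 of 73 (binding).
By complementary slackness, y = 0 for the non-binding constraint.
From A_Bᵀ y = c: 4·y_hops + 5·y_malt = 31.5; 3·y_hops + 2·y_malt = 14.
This yields shadow prices y_hops = 1, y_malt = 5.5.
Δz = y_hops·Δb = 1 × (-3) = -3, so new z* = 493.5 − 3 = 490.5.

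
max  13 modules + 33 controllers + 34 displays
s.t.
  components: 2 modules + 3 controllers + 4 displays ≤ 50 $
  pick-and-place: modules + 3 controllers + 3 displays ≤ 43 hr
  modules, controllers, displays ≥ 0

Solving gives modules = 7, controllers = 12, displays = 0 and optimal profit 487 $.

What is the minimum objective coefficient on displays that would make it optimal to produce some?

35

Check each constraint at x*: components 50/50 (tight); pick-and-place 43/43 (tight).
From A_Bᵀ y = c: 2·y_components + 1·y_pick-and-place = 13; 3·y_components + 3·y_pick-and-place = 33.
→ y_components = 2 and y_pick-and-place = 9.
displays enters the basis when its profit ≥ yᵀa₃ = 2·4 + 9·3 = 35.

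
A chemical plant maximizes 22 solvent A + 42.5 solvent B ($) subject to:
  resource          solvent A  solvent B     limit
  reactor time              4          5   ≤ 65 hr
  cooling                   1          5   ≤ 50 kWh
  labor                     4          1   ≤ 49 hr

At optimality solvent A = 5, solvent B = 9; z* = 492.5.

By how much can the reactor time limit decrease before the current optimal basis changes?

Binding constraints: reactor time, cooling. The basis is B = [[4,5],[1,5]] with det 15.
Per unit decrease in reactor time, x* moves by d = (-0.3333, 0.0667).
The basis stays optimal until solvent A reaches 0; allowable decrease = 15 hr.

15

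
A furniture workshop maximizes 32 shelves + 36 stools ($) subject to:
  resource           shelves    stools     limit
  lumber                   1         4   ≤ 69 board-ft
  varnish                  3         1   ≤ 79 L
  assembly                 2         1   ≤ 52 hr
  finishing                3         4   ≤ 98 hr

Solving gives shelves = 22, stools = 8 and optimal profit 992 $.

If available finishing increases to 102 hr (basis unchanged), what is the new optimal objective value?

1024

Check each constraint at x*: lumber 54/69 (slack 15); varnish 74/79 (slack 5); assembly 52/52 (tight); finishing 98/98 (tight).
Since lumber, varnish are not tight, their duals are 0.
From A_Bᵀ y = c: 2·y_assembly + 3·y_finishing = 32; 1·y_assembly + 4·y_finishing = 36.
Solving: y_assembly = 4, y_finishing = 8.
Δz = y_finishing·Δb = 8 × (4) = 32, so new z* = 992 + 32 = 1024.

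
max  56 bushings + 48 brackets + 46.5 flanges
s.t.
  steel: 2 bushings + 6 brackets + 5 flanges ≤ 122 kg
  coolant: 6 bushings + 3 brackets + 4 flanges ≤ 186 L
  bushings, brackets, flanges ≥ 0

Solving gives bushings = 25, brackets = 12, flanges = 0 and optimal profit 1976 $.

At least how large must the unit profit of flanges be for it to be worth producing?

52

Check each constraint at x*: steel 122/122 (tight); coolant 186/186 (tight).
From A_Bᵀ y = c: 2·y_steel + 6·y_coolant = 56; 6·y_steel + 3·y_coolant = 48.
Solving: y_steel = 4, y_coolant = 8.
flanges enters the basis when its profit ≥ yᵀa₃ = 4·5 + 8·4 = 52.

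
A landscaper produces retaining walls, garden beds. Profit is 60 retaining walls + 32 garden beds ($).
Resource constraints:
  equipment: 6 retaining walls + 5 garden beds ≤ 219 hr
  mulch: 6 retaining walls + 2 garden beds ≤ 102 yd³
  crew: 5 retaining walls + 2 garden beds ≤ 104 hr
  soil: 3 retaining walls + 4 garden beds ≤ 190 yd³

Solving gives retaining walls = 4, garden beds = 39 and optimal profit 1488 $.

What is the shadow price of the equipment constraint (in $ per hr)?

4

At the optimum: equipment uses 219 of 219 (binding); mulch uses 102 of 102 (binding); crew uses 98 of 104 (slack = 6); soil uses 168 of 190 (slack = 22).
Since crew, soil are not tight, their duals are 0.
The binding rows give the dual system: 6·y_equipment + 6·y_mulch = 60 and 5·y_equipment + 2·y_mulch = 32.
→ y_equipment = 4 and y_mulch = 6.
Shadow price of equipment = 4.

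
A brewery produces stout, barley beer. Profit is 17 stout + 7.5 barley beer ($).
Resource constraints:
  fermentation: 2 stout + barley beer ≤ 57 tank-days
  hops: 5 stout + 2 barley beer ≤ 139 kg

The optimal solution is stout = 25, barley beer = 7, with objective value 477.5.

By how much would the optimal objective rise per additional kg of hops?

2

At the optimum: fermentation uses 57 of 57 (binding); hops uses 139 of 139 (binding).
The binding rows give the dual system: 2·y_fermentation + 5·y_hops = 17 and 1·y_fermentation + 2·y_hops = 7.5.
→ y_fermentation = 3.5 and y_hops = 2.
Shadow price of hops = 2.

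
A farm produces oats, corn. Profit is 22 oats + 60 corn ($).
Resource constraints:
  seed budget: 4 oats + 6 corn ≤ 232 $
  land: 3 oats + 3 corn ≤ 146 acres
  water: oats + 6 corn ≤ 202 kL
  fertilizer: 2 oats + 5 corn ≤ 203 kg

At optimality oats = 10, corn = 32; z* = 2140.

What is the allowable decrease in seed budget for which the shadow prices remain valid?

Binding constraints: seed budget, water. The basis is B = [[4,6],[1,6]] with det 18.
Per unit decrease in seed budget, x* moves by d = (-0.3333, 0.0556).
The basis stays optimal until oats reaches 0; allowable decrease = 30 $.

30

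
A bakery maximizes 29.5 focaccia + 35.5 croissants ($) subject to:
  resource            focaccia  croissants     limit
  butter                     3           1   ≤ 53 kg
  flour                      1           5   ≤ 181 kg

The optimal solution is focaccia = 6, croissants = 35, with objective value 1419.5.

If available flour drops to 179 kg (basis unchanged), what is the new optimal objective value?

Check each constraint at x*: butter 53/53 (tight); flour 181/181 (tight).
Dual feasibility on the basic columns requires 3·y_butter + 1·y_flour = 29.5, 1·y_butter + 5·y_flour = 35.5.
→ y_butter = 8 and y_flour = 5.5.
Δz = y_flour·Δb = 5.5 × (-2) = -11, so new z* = 1419.5 − 11 = 1408.5.

1408.5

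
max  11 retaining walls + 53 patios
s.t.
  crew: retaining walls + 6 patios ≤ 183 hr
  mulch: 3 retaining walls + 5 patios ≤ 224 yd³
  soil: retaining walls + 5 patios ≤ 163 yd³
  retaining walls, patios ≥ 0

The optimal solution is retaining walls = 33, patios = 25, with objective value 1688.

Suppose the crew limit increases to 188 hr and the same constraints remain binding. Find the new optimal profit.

1728

At the optimum: crew uses 183 of 183 (binding); mulch uses 224 of 224 (binding); soil uses 158 of 163 (slack = 5).
By complementary slackness, y = 0 for the non-binding constraint.
Dual feasibility on the basic columns requires 1·y_crew + 3·y_mulch = 11, 6·y_crew + 5·y_mulch = 53.
Solving: y_crew = 8, y_mulch = 1.
Δz = y_crew·Δb = 8 × (5) = 40, so new z* = 1688 + 40 = 1728.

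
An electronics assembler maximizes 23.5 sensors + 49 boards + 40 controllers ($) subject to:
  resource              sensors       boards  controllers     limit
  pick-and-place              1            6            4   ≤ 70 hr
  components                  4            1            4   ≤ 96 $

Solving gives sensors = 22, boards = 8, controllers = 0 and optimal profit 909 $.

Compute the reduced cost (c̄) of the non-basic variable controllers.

Check each constraint at x*: pick-and-place 70/70 (tight); components 96/96 (tight).
The binding rows give the dual system: 1·y_pick-and-place + 4·y_components = 23.5 and 6·y_pick-and-place + 1·y_components = 49.
→ y_pick-and-place = 7.5 and y_components = 4.
Reduced cost of controllers: c₃ − yᵀa₃ = 40 − (7.5·4 + 4·4) = 40 − 46 = -6.

-6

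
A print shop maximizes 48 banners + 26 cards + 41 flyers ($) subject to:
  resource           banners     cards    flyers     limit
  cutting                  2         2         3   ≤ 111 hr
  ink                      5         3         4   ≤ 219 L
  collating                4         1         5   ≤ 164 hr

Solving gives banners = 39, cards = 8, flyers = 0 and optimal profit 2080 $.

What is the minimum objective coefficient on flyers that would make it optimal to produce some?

Binding: ink and collating. Non-binding: cutting (17 unused).
By complementary slackness, y = 0 for the non-binding constraint.
The binding rows give the dual system: 5·y_ink + 4·y_collating = 48 and 3·y_ink + 1·y_collating = 26.
This yields shadow prices y_ink = 8, y_collating = 2.
flyers enters the basis when its profit ≥ yᵀa₃ = 8·4 + 2·5 = 42.

42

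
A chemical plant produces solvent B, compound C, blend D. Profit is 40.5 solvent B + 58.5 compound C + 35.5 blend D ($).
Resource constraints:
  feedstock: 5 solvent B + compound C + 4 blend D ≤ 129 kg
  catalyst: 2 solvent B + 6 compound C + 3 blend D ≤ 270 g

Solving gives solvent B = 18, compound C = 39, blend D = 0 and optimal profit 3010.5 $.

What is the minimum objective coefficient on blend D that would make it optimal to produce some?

45

Check each constraint at x*: feedstock 129/129 (tight); catalyst 270/270 (tight).
From A_Bᵀ y = c: 5·y_feedstock + 2·y_catalyst = 40.5; 1·y_feedstock + 6·y_catalyst = 58.5.
Solving: y_feedstock = 4.5, y_catalyst = 9.
blend D enters the basis when its profit ≥ yᵀa₃ = 4.5·4 + 9·3 = 45.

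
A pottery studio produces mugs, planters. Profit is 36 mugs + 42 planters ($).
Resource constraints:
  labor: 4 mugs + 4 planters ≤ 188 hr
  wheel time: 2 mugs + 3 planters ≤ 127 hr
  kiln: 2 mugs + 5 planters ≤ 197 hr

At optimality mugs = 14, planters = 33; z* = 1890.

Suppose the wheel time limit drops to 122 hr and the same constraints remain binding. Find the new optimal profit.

Binding: labor and wheel time. Non-binding: kiln (4 unused).
Slack constraints have shadow price 0 (complementary slackness).
From A_Bᵀ y = c: 4·y_labor + 2·y_wheel time = 36; 4·y_labor + 3·y_wheel time = 42.
→ y_labor = 6 and y_wheel time = 6.
Δz = y_wheel time·Δb = 6 × (-5) = -30, so new z* = 1890 − 30 = 1860.

1860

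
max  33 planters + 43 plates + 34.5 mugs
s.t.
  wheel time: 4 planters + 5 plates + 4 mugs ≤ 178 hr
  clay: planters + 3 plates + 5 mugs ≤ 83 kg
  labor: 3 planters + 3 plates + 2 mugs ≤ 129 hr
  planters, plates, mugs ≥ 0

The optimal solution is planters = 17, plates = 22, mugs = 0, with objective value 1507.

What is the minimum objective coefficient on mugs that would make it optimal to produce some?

At the optimum: wheel time uses 178 of 178 (binding); clay uses 83 of 83 (binding); labor uses 117 of 129 (slack = 12).
Since labor is not tight, its dual is 0.
Dual feasibility on the basic columns requires 4·y_wheel time + 1·y_clay = 33, 5·y_wheel time + 3·y_clay = 43.
→ y_wheel time = 8 and y_clay = 1.
mugs enters the basis when its profit ≥ yᵀa₃ = 8·4 + 1·5 = 37.

37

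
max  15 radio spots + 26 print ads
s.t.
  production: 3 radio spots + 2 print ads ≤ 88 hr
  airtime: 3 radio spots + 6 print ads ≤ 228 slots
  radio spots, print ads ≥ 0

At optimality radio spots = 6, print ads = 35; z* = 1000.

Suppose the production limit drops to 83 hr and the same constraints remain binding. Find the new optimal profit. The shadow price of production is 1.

Δb = -5, so new z* = 1000 + (1)·(-5) = 1000 − 5 = 995.

995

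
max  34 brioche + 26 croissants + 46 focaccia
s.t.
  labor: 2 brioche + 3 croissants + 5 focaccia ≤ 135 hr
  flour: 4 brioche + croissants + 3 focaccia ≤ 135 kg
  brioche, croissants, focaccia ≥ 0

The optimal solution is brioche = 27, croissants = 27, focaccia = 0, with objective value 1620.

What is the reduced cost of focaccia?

Both labor and flour are binding at x*.
Dual feasibility on the basic columns requires 2·y_labor + 4·y_flour = 34, 3·y_labor + 1·y_flour = 26.
→ y_labor = 7 and y_flour = 5.
Reduced cost of focaccia: c₃ − yᵀa₃ = 46 − (7·5 + 5·3) = 46 − 50 = -4.

-4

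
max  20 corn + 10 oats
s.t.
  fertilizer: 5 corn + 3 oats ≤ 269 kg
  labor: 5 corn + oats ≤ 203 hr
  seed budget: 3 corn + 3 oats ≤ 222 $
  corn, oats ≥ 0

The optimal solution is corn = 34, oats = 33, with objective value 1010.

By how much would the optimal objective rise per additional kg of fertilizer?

3

Check each constraint at x*: fertilizer 269/269 (tight); labor 203/203 (tight); seed budget 201/222 (slack 21).
Since seed budget is not tight, its dual is 0.
Dual feasibility on the basic columns requires 5·y_fertilizer + 5·y_labor = 20, 3·y_fertilizer + 1·y_labor = 10.
This yields shadow prices y_fertilizer = 3, y_labor = 1.
Shadow price of fertilizer = 3.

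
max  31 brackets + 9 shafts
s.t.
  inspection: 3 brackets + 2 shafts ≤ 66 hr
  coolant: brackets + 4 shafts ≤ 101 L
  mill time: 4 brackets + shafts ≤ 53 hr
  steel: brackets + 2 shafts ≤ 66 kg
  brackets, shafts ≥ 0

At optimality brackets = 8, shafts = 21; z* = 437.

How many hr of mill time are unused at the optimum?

mill time used = 4·8 + 1·21 = 53; slack = 53 − 53 = 0.

0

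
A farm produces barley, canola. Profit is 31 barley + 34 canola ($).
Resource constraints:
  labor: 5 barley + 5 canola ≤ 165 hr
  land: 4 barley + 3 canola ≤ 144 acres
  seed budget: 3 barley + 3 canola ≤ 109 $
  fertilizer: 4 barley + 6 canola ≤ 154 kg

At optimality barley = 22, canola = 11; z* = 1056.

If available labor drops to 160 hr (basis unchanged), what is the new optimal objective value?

Binding: labor and fertilizer. Non-binding: land (23 unused), seed budget (10 unused).
Slack constraints have shadow price 0 (complementary slackness).
From A_Bᵀ y = c: 5·y_labor + 4·y_fertilizer = 31; 5·y_labor + 6·y_fertilizer = 34.
→ y_labor = 5 and y_fertilizer = 1.5.
Δz = y_labor·Δb = 5 × (-5) = -25, so new z* = 1056 − 25 = 1031.

1031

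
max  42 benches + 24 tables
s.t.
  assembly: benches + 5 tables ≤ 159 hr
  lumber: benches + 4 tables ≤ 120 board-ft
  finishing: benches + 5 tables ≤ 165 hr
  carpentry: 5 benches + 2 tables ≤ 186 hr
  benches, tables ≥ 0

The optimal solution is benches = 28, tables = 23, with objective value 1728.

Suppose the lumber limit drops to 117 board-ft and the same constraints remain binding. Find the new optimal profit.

Check each constraint at x*: assembly 143/159 (slack 16); lumber 120/120 (tight); finishing 143/165 (slack 22); carpentry 186/186 (tight).
By complementary slackness, y = 0 for the non-binding constraints.
From A_Bᵀ y = c: 1·y_lumber + 5·y_carpentry = 42; 4·y_lumber + 2·y_carpentry = 24.
Solving: y_lumber = 2, y_carpentry = 8.
Δz = y_lumber·Δb = 2 × (-3) = -6, so new z* = 1728 − 6 = 1722.

1722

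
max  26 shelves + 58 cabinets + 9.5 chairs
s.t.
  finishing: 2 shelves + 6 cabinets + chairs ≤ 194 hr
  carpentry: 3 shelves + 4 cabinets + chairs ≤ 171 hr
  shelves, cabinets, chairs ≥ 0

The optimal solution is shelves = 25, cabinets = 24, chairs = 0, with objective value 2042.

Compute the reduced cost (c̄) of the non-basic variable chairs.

-1.5

At the optimum: finishing uses 194 of 194 (binding); carpentry uses 171 of 171 (binding).
From A_Bᵀ y = c: 2·y_finishing + 3·y_carpentry = 26; 6·y_finishing + 4·y_carpentry = 58.
Solving: y_finishing = 7, y_carpentry = 4.
Reduced cost of chairs: c₃ − yᵀa₃ = 9.5 − (7·1 + 4·1) = 9.5 − 11 = -1.5.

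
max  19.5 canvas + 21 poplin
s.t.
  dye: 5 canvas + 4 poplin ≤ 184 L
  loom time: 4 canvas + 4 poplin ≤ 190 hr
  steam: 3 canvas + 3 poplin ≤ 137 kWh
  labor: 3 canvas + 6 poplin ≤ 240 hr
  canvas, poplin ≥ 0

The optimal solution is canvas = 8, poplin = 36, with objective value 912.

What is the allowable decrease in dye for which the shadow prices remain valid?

24

Binding constraints: dye, labor. The basis is B = [[5,4],[3,6]] with det 18.
Per unit decrease in dye, x* moves by d = (-0.3333, 0.1667).
The basis stays optimal until canvas reaches 0; allowable decrease = 24 L.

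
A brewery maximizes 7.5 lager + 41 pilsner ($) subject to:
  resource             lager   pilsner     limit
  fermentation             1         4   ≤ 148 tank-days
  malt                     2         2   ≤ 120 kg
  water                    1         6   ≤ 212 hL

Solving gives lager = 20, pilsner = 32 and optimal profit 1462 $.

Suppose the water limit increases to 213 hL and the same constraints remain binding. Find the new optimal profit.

1467.5

At the optimum: fermentation uses 148 of 148 (binding); malt uses 104 of 120 (slack = 16); water uses 212 of 212 (binding).
Slack constraints have shadow price 0 (complementary slackness).
Dual feasibility on the basic columns requires 1·y_fermentation + 1·y_water = 7.5, 4·y_fermentation + 6·y_water = 41.
This yields shadow prices y_fermentation = 2, y_water = 5.5.
Δz = y_water·Δb = 5.5 × (1) = 5.5, so new z* = 1462 + 5.5 = 1467.5.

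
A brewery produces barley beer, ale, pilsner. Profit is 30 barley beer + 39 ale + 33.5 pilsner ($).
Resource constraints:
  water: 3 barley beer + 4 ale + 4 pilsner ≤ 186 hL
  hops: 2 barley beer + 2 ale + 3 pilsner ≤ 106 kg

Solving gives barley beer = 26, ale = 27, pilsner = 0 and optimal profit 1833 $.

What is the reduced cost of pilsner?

At the optimum: water uses 186 of 186 (binding); hops uses 106 of 106 (binding).
Dual feasibility on the basic columns requires 3·y_water + 2·y_hops = 30, 4·y_water + 2·y_hops = 39.
Solving: y_water = 9, y_hops = 1.5.
Reduced cost of pilsner: c₃ − yᵀa₃ = 33.5 − (9·4 + 1.5·3) = 33.5 − 40.5 = -7.

-7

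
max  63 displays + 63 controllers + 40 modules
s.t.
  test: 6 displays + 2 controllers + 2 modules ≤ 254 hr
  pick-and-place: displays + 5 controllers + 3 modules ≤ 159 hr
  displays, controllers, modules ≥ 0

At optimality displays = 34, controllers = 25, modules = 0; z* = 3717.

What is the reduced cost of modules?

At the optimum: test uses 254 of 254 (binding); pick-and-place uses 159 of 159 (binding).
From A_Bᵀ y = c: 6·y_test + 1·y_pick-and-place = 63; 2·y_test + 5·y_pick-and-place = 63.
This yields shadow prices y_test = 9, y_pick-and-place = 9.
Reduced cost of modules: c₃ − yᵀa₃ = 40 − (9·2 + 9·3) = 40 − 45 = -5.

-5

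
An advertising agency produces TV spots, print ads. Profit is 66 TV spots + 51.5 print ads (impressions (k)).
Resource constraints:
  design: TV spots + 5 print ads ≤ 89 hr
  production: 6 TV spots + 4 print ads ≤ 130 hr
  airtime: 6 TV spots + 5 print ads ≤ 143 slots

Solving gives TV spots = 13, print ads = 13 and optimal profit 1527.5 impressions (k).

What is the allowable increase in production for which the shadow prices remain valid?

13

Binding constraints: production, airtime. The basis is B = [[6,4],[6,5]] with det 6.
Per unit increase in production, x* moves by d = (0.8333, -1).
The basis stays optimal until print ads reaches 0; allowable increase = 13 hr.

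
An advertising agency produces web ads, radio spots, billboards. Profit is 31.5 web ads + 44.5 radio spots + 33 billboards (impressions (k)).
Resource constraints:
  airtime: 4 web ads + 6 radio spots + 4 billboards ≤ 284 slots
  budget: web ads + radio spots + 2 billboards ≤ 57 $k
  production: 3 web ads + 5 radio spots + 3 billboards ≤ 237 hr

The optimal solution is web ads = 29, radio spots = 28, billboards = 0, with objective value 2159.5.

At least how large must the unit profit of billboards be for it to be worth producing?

37

At the optimum: airtime uses 284 of 284 (binding); budget uses 57 of 57 (binding); production uses 227 of 237 (slack = 10).
By complementary slackness, y = 0 for the non-binding constraint.
From A_Bᵀ y = c: 4·y_airtime + 1·y_budget = 31.5; 6·y_airtime + 1·y_budget = 44.5.
→ y_airtime = 6.5 and y_budget = 5.5.
billboards enters the basis when its profit ≥ yᵀa₃ = 6.5·4 + 5.5·2 = 37.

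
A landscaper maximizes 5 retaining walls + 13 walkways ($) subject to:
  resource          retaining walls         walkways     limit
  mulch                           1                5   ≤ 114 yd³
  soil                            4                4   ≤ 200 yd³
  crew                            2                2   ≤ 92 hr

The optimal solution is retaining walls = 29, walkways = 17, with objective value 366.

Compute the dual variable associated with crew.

At the optimum: mulch uses 114 of 114 (binding); soil uses 184 of 200 (slack = 16); crew uses 92 of 92 (binding).
Slack constraints have shadow price 0 (complementary slackness).
From A_Bᵀ y = c: 1·y_mulch + 2·y_crew = 5; 5·y_mulch + 2·y_crew = 13.
This yields shadow prices y_mulch = 2, y_crew = 1.5.
Shadow price of crew = 1.5.

1.5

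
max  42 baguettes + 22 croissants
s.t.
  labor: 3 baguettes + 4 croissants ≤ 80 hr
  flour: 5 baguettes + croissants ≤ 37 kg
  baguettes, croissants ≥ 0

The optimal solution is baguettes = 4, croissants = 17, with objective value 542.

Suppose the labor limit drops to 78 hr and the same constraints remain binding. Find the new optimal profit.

534

Both labor and flour are binding at x*.
From A_Bᵀ y = c: 3·y_labor + 5·y_flour = 42; 4·y_labor + 1·y_flour = 22.
This yields shadow prices y_labor = 4, y_flour = 6.
Δz = y_labor·Δb = 4 × (-2) = -8, so new z* = 542 − 8 = 534.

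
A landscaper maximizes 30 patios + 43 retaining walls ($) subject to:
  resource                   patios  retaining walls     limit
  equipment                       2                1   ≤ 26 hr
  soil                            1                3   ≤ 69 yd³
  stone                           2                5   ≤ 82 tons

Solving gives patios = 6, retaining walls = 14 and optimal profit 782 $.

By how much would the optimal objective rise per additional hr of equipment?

Check each constraint at x*: equipment 26/26 (tight); soil 48/69 (slack 21); stone 82/82 (tight).
By complementary slackness, y = 0 for the non-binding constraint.
The binding rows give the dual system: 2·y_equipment + 2·y_stone = 30 and 1·y_equipment + 5·y_stone = 43.
This yields shadow prices y_equipment = 8, y_stone = 7.
Shadow price of equipment = 8.

8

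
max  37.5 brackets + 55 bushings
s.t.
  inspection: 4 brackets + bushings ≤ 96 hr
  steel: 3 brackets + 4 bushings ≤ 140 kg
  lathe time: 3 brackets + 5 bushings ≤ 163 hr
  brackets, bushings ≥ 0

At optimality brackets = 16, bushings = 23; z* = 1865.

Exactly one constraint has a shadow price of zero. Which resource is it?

inspection: 87/96 (slack 9)
steel: 140/140 (binding)
lathe time: 163/163 (binding)
By complementary slackness, a constraint with positive slack has shadow price 0 → inspection.

inspection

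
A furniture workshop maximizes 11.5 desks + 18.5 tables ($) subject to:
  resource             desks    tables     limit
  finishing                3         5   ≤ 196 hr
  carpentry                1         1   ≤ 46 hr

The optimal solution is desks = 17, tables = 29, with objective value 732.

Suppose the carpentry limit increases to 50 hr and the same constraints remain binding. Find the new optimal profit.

736

Check each constraint at x*: finishing 196/196 (tight); carpentry 46/46 (tight).
Dual feasibility on the basic columns requires 3·y_finishing + 1·y_carpentry = 11.5, 5·y_finishing + 1·y_carpentry = 18.5.
Solving: y_finishing = 3.5, y_carpentry = 1.
Δz = y_carpentry·Δb = 1 × (4) = 4, so new z* = 732 + 4 = 736.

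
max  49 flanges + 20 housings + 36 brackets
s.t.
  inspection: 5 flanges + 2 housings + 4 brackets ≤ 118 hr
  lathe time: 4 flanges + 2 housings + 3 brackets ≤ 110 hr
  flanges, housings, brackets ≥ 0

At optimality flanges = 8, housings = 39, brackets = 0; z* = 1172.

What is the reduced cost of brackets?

At the optimum: inspection uses 118 of 118 (binding); lathe time uses 110 of 110 (binding).
From A_Bᵀ y = c: 5·y_inspection + 4·y_lathe time = 49; 2·y_inspection + 2·y_lathe time = 20.
Solving: y_inspection = 9, y_lathe time = 1.
Reduced cost of brackets: c₃ − yᵀa₃ = 36 − (9·4 + 1·3) = 36 − 39 = -3.

-3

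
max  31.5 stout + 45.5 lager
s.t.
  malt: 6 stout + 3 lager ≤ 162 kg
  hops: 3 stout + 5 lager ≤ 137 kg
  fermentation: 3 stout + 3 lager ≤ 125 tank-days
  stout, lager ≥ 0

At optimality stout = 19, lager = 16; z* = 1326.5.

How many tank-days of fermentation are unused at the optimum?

20

fermentation used = 3·19 + 3·16 = 105; slack = 125 − 105 = 20.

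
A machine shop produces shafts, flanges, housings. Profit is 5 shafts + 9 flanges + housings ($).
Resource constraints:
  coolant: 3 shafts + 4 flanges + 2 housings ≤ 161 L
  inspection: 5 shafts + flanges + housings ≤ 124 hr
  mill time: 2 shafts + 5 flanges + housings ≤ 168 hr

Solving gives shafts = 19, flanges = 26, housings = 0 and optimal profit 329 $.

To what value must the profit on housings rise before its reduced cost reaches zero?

3

Check each constraint at x*: coolant 161/161 (tight); inspection 121/124 (slack 3); mill time 168/168 (tight).
Since inspection is not tight, its dual is 0.
The binding rows give the dual system: 3·y_coolant + 2·y_mill time = 5 and 4·y_coolant + 5·y_mill time = 9.
This yields shadow prices y_coolant = 1, y_mill time = 1.
housings enters the basis when its profit ≥ yᵀa₃ = 1·2 + 1·1 = 3.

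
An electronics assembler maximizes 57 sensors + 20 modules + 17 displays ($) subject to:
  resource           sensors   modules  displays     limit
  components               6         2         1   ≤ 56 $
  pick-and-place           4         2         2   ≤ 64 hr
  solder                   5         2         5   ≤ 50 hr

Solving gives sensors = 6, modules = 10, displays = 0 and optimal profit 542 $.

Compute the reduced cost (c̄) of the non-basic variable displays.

At the optimum: components uses 56 of 56 (binding); pick-and-place uses 44 of 64 (slack = 20); solder uses 50 of 50 (binding).
Since pick-and-place is not tight, its dual is 0.
From A_Bᵀ y = c: 6·y_components + 5·y_solder = 57; 2·y_components + 2·y_solder = 20.
→ y_components = 7 and y_solder = 3.
Reduced cost of displays: c₃ − yᵀa₃ = 17 − (7·1 + 3·5) = 17 − 22 = -5.

-5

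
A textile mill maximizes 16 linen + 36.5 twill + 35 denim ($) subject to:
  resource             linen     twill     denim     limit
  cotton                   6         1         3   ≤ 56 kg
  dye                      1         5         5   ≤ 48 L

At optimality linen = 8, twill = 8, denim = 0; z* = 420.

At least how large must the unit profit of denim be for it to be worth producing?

39.5

Check each constraint at x*: cotton 56/56 (tight); dye 48/48 (tight).
From A_Bᵀ y = c: 6·y_cotton + 1·y_dye = 16; 1·y_cotton + 5·y_dye = 36.5.
→ y_cotton = 1.5 and y_dye = 7.
denim enters the basis when its profit ≥ yᵀa₃ = 1.5·3 + 7·5 = 39.5.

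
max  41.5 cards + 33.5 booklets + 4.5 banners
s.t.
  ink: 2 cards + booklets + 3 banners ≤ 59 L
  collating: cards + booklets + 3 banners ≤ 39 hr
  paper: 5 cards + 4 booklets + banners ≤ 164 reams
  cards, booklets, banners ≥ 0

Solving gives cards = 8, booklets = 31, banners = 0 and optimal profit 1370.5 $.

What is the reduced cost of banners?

-8

Check each constraint at x*: ink 47/59 (slack 12); collating 39/39 (tight); paper 164/164 (tight).
By complementary slackness, y = 0 for the non-binding constraint.
Dual feasibility on the basic columns requires 1·y_collating + 5·y_paper = 41.5, 1·y_collating + 4·y_paper = 33.5.
This yields shadow prices y_collating = 1.5, y_paper = 8.
Reduced cost of banners: c₃ − yᵀa₃ = 4.5 − (1.5·3 + 8·1) = 4.5 − 12.5 = -8.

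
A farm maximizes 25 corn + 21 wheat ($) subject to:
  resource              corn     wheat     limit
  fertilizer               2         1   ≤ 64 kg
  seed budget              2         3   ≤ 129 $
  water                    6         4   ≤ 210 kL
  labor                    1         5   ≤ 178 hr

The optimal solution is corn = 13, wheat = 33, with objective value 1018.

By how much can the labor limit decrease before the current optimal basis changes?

Binding constraints: water, labor. The basis is B = [[6,4],[1,5]] with det 26.
Per unit decrease in labor, x* moves by d = (0.1538, -0.2308).
The basis stays optimal until fertilizer becomes binding; allowable decrease = 65 hr.

65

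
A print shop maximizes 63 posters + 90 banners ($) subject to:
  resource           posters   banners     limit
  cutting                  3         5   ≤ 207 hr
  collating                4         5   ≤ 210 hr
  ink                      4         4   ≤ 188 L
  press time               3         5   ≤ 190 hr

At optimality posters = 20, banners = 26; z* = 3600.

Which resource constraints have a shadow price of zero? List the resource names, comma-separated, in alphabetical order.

cutting, ink

cutting: 190/207 (slack 17)
collating: 210/210 (binding)
ink: 184/188 (slack 4)
press time: 190/190 (binding)
By complementary slackness, a constraint with positive slack has shadow price 0 → cutting, ink.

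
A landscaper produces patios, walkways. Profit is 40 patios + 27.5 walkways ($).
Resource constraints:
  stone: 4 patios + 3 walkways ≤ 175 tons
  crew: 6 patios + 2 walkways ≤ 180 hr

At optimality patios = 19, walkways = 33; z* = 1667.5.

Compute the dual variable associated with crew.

1

Check each constraint at x*: stone 175/175 (tight); crew 180/180 (tight).
Dual feasibility on the basic columns requires 4·y_stone + 6·y_crew = 40, 3·y_stone + 2·y_crew = 27.5.
Solving: y_stone = 8.5, y_crew = 1.
Shadow price of crew = 1.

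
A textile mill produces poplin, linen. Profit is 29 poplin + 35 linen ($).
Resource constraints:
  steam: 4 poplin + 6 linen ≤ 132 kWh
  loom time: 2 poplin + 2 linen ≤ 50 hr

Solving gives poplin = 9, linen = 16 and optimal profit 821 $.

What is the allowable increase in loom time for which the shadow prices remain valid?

Binding constraints: steam, loom time. The basis is B = [[4,6],[2,2]] with det -4.
Per unit increase in loom time, x* moves by d = (1.5, -1).
The basis stays optimal until linen reaches 0; allowable increase = 16 hr.

16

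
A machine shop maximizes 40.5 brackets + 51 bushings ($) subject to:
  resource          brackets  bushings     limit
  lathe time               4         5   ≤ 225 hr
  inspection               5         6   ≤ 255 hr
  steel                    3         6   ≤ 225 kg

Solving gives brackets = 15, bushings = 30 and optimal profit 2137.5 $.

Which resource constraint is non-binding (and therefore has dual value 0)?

lathe time

lathe time: 210/225 (slack 15)
inspection: 255/255 (binding)
steel: 225/225 (binding)
By complementary slackness, a constraint with positive slack has shadow price 0 → lathe time.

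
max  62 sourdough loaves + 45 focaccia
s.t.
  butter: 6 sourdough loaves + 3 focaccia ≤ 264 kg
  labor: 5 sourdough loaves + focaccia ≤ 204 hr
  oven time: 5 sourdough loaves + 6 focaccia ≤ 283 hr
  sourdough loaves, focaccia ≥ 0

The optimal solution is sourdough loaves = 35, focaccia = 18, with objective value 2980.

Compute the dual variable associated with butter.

7

At the optimum: butter uses 264 of 264 (binding); labor uses 193 of 204 (slack = 11); oven time uses 283 of 283 (binding).
Slack constraints have shadow price 0 (complementary slackness).
From A_Bᵀ y = c: 6·y_butter + 5·y_oven time = 62; 3·y_butter + 6·y_oven time = 45.
Solving: y_butter = 7, y_oven time = 4.
Shadow price of butter = 7.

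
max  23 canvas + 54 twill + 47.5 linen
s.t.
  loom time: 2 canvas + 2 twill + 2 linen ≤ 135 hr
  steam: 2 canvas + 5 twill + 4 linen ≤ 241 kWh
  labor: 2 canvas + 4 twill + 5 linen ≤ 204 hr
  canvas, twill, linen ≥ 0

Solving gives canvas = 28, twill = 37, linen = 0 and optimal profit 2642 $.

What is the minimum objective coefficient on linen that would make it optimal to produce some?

At the optimum: loom time uses 130 of 135 (slack = 5); steam uses 241 of 241 (binding); labor uses 204 of 204 (binding).
By complementary slackness, y = 0 for the non-binding constraint.
Dual feasibility on the basic columns requires 2·y_steam + 2·y_labor = 23, 5·y_steam + 4·y_labor = 54.
This yields shadow prices y_steam = 8, y_labor = 3.5.
linen enters the basis when its profit ≥ yᵀa₃ = 8·4 + 3.5·5 = 49.5.

49.5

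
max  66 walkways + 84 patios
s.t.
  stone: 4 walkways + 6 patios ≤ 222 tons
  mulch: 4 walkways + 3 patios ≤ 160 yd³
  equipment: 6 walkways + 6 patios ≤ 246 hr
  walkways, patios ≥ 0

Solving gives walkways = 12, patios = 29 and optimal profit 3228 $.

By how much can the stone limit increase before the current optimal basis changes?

Binding constraints: stone, equipment. The basis is B = [[4,6],[6,6]] with det -12.
Per unit increase in stone, x* moves by d = (-0.5, 0.5).
The basis stays optimal until walkways reaches 0; allowable increase = 24 tons.

24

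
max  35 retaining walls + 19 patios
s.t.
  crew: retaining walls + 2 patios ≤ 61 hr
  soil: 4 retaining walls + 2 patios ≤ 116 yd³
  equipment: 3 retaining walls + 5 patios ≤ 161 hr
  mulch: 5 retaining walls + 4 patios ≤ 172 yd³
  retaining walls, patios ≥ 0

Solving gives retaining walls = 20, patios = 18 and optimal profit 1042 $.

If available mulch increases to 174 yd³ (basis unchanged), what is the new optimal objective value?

1044

Check each constraint at x*: crew 56/61 (slack 5); soil 116/116 (tight); equipment 150/161 (slack 11); mulch 172/172 (tight).
By complementary slackness, y = 0 for the non-binding constraints.
From A_Bᵀ y = c: 4·y_soil + 5·y_mulch = 35; 2·y_soil + 4·y_mulch = 19.
→ y_soil = 7.5 and y_mulch = 1.
Δz = y_mulch·Δb = 1 × (2) = 2, so new z* = 1042 + 2 = 1044.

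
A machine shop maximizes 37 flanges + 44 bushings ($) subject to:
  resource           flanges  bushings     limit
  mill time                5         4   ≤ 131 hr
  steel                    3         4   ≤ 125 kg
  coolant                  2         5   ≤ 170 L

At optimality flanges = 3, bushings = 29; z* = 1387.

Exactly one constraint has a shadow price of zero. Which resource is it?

mill time: 131/131 (binding)
steel: 125/125 (binding)
coolant: 151/170 (slack 19)
By complementary slackness, a constraint with positive slack has shadow price 0 → coolant.

coolant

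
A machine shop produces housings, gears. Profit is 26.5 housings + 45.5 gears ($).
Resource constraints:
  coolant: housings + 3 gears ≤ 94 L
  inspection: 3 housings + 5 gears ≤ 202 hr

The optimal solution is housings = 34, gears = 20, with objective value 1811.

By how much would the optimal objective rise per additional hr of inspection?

8.5

Both coolant and inspection are binding at x*.
Dual feasibility on the basic columns requires 1·y_coolant + 3·y_inspection = 26.5, 3·y_coolant + 5·y_inspection = 45.5.
→ y_coolant = 1 and y_inspection = 8.5.
Shadow price of inspection = 8.5.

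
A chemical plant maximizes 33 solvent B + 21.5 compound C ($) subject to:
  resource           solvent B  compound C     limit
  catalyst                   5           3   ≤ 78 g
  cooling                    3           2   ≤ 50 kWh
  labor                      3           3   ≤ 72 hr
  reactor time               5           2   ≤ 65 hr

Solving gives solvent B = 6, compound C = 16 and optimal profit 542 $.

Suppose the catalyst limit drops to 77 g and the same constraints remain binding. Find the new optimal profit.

At the optimum: catalyst uses 78 of 78 (binding); cooling uses 50 of 50 (binding); labor uses 66 of 72 (slack = 6); reactor time uses 62 of 65 (slack = 3).
By complementary slackness, y = 0 for the non-binding constraints.
From A_Bᵀ y = c: 5·y_catalyst + 3·y_cooling = 33; 3·y_catalyst + 2·y_cooling = 21.5.
This yields shadow prices y_catalyst = 1.5, y_cooling = 8.5.
Δz = y_catalyst·Δb = 1.5 × (-1) = -1.5, so new z* = 542 − 1.5 = 540.5.

540.5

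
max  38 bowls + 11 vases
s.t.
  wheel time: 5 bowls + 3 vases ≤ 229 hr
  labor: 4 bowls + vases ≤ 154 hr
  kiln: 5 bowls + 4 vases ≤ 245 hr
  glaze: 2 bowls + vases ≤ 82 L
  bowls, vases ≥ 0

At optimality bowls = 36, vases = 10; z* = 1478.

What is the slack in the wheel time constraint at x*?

wheel time used = 5·36 + 3·10 = 210; slack = 229 − 210 = 19.

19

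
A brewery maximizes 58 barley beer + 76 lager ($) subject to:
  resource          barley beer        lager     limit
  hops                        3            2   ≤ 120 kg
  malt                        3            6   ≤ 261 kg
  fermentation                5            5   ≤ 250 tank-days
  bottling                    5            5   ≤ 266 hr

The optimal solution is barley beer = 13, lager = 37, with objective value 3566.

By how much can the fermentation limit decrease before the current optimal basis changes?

32.5

Binding constraints: malt, fermentation. The basis is B = [[3,6],[5,5]] with det -15.
Per unit decrease in fermentation, x* moves by d = (-0.4, 0.2).
The basis stays optimal until barley beer reaches 0; allowable decrease = 32.5 tank-days.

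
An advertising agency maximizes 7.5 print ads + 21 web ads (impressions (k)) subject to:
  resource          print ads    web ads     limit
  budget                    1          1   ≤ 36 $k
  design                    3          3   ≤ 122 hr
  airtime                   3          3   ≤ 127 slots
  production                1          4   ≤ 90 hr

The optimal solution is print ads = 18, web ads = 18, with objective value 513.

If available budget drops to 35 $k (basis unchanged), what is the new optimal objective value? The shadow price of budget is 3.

Δb = -1, so new z* = 513 + (3)·(-1) = 513 − 3 = 510.

510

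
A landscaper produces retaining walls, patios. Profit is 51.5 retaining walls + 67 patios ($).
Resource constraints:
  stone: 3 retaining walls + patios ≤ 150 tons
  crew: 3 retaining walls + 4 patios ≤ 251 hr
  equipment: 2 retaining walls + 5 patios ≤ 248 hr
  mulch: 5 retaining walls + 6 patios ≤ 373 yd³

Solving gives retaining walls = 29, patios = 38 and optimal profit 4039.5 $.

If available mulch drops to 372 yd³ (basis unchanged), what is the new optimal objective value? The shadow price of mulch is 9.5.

4030

Δb = -1, so new z* = 4039.5 + (9.5)·(-1) = 4039.5 − 9.5 = 4030.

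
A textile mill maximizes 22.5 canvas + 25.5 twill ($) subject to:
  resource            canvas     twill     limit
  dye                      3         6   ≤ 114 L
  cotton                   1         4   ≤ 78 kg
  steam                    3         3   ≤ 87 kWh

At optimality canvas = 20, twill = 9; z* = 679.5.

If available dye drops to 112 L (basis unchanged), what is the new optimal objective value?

At the optimum: dye uses 114 of 114 (binding); cotton uses 56 of 78 (slack = 22); steam uses 87 of 87 (binding).
Slack constraints have shadow price 0 (complementary slackness).
From A_Bᵀ y = c: 3·y_dye + 3·y_steam = 22.5; 6·y_dye + 3·y_steam = 25.5.
→ y_dye = 1 and y_steam = 6.5.
Δz = y_dye·Δb = 1 × (-2) = -2, so new z* = 679.5 − 2 = 677.5.

677.5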